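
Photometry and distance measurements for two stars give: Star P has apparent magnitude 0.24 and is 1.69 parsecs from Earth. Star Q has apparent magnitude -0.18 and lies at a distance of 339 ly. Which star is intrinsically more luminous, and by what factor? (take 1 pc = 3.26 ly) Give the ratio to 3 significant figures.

Star P: M = m − 5 log₁₀ d + 5 = 0.24 − 5·0.2279 + 5 = 4.101
Star Q: d = 339 ly / 3.26 = 104.0 pc
Star Q: M = m − 5 log₁₀ d + 5 = -0.18 − 5·2.0170 + 5 = -5.265
ΔM = M_P − M_Q = 4.101 − (-5.265) = 9.365; smaller M is more luminous → Star Q.
L ratio = 10^(0.4 |ΔM|) = 10^3.746 = 5574

Star Q is more luminous, by a factor of 5570.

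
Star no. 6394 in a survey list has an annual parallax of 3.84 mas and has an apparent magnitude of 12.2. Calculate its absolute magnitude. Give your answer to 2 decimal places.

M ≈ 5.12

p = 3.84 mas = 3.84×10^-3″ → d = 1/p = 260.4 pc
5 log₁₀(d/10 pc) = 5 log₁₀(260.4) − 5 = 7.078
M = m − 5 log₁₀(d/10) = 12.2 − 7.078 = 5.122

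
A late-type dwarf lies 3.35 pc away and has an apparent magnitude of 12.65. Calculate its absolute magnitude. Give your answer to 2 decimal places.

M ≈ 15.02

5 log₁₀(d/10 pc) = 5 log₁₀(3.350) − 5 = -2.375
M = m − 5 log₁₀(d/10) = 12.65 + 2.375 = 15.025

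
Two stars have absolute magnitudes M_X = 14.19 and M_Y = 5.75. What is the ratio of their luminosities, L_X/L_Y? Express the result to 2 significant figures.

ΔM = M_X − M_Y = 8.44
L_X/L_Y = 10^(−0.4 ΔM) = 10^-3.376 = 4.207×10^-4

L_X/L_Y ≈ 4.2×10^-4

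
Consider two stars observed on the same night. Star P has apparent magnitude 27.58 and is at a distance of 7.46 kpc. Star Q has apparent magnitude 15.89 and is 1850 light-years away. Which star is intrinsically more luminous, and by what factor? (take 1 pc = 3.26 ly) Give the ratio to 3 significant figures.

Star P: d = 7.46 kpc = 7460 pc
Star P: M = m − 5 log₁₀ d + 5 = 27.58 − 5·3.8727 + 5 = 13.216
Star Q: d = 1850 ly / 3.26 = 567.5 pc
Star Q: M = m − 5 log₁₀ d + 5 = 15.89 − 5·2.7540 + 5 = 7.120
ΔM = M_P − M_Q = 13.216 − (7.120) = 6.096; smaller M is more luminous → Star Q.
L ratio = 10^(0.4 |ΔM|) = 10^2.438 = 274.4

Star Q is more luminous, by a factor of 274.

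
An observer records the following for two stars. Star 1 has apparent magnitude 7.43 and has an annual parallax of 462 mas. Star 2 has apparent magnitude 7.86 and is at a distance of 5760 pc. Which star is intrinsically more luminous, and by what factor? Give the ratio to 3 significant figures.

Star 1: p = 462 mas = 0.462″ → d = 1/p = 2.165 pc
Star 1: M = m − 5 log₁₀ d + 5 = 7.43 − 5·0.3354 + 5 = 10.753
Star 2: M = m − 5 log₁₀ d + 5 = 7.86 − 5·3.7604 + 5 = -5.942
ΔM = M_1 − M_2 = 10.753 − (-5.942) = 16.695; smaller M is more luminous → Star 2.
L ratio = 10^(0.4 |ΔM|) = 10^6.678 = 4.766×10^6

Star 2 is more luminous, by a factor of 4.77×10^6.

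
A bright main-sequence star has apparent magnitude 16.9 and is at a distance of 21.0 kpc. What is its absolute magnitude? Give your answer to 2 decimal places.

M ≈ 0.29

d = 21.0 kpc = 21000 pc
5 log₁₀(d/10 pc) = 5 log₁₀(21000) − 5 = 16.611
M = m − 5 log₁₀(d/10) = 16.9 − 16.611 = 0.289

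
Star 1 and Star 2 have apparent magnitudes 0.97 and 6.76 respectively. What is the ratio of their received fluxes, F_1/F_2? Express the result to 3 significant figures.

Δm = 0.97 − (6.76) = -5.79
Flux ratio = 10^(−0.4 Δm) = 10^(−0.4 × -5.79) = 10^2.316 = 207.0

F_1/F_2 ≈ 207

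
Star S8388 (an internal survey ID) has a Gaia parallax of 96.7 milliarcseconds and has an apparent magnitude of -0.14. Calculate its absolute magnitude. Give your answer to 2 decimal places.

M ≈ -0.21

p = 96.7 mas = 0.0967″ → d = 1/p = 10.34 pc
5 log₁₀(d/10 pc) = 5 log₁₀(10.34) − 5 = 0.073
M = m − 5 log₁₀(d/10) = -0.14 − 0.073 = -0.213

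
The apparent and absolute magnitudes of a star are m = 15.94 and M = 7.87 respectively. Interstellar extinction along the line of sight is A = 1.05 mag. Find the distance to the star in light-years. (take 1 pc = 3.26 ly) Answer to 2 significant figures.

m − M = 5 log₁₀(d/10 pc) + A  ⇒  15.94 − (7.87) − 1.05 = 5 log₁₀(d/10)
7.020 = 5 log₁₀(d/10)
log₁₀ d = (m − M − A)/5 + 1 = 2.4040
d = 10^2.4040 = 253.5 pc
= 826.5 ly

d ≈ 830 ly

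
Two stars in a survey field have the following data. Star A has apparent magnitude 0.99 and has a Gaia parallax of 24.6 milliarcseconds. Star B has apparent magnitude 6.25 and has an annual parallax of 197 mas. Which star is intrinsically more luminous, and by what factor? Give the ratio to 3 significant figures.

Star A is more luminous, by a factor of 8150.

Star A: p = 24.6 mas = 0.0246″ → d = 1/p = 40.65 pc
Star A: M = m − 5 log₁₀ d + 5 = 0.99 − 5·1.6091 + 5 = -2.055
Star B: p = 197 mas = 0.197″ → d = 1/p = 5.076 pc
Star B: M = m − 5 log₁₀ d + 5 = 6.25 − 5·0.7055 + 5 = 7.722
ΔM = M_A − M_B = -2.055 − (7.722) = -9.778; smaller M is more luminous → Star A.
L ratio = 10^(0.4 |ΔM|) = 10^3.911 = 8148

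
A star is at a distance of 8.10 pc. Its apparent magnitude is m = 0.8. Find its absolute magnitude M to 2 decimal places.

5 log₁₀(d/10 pc) = 5 log₁₀(8.100) − 5 = -0.458
M = m − 5 log₁₀(d/10) = 0.8 + 0.458 = 1.258

M ≈ 1.26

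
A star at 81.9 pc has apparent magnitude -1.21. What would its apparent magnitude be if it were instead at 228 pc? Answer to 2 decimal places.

m ≈ 1.01

Flux ∝ 1/d², so Δm = 5 log₁₀(d₂/d₁) = 5 log₁₀(228/81.9) = 2.223
m₂ = m₁ + Δm = -1.21 + (2.223) = 1.013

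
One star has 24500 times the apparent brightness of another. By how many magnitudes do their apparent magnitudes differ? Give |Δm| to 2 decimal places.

|Δm| ≈ 10.97

Pogson: Δm = −2.5 log₁₀(ratio) = −2.5 log₁₀(24500) = −2.5 × 4.3892 = -10.973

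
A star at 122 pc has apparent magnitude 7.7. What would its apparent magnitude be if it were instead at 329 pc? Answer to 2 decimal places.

Flux ∝ 1/d², so Δm = 5 log₁₀(d₂/d₁) = 5 log₁₀(329/122) = 2.154
m₂ = m₁ + Δm = 7.7 + (2.154) = 9.854

m ≈ 9.85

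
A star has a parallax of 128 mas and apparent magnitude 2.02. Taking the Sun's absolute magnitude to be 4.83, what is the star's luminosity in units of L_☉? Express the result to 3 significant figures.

d = 1/p = 1000/128 mas = 7.812 pc
M = m − 5 log₁₀ d + 5 = 2.02 − 5·0.8928 + 5 = 2.556
M − M_☉ = 2.556 − 4.83 = -2.274
L/L_☉ = 10^(−0.4 × -2.274) = 8.120

L/L_☉ ≈ 8.12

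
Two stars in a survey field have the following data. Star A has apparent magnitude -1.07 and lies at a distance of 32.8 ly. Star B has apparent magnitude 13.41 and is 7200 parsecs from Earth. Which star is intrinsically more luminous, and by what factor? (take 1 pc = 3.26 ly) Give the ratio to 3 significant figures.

Star A is more luminous, by a factor of 1.21.

Star A: d = 32.8 ly / 3.26 = 10.06 pc
Star A: M = m − 5 log₁₀ d + 5 = -1.07 − 5·1.0027 + 5 = -1.083
Star B: M = m − 5 log₁₀ d + 5 = 13.41 − 5·3.8573 + 5 = -0.877
ΔM = M_A − M_B = -1.083 − (-0.877) = -0.207; smaller M is more luminous → Star A.
L ratio = 10^(0.4 |ΔM|) = 10^0.083 = 1.210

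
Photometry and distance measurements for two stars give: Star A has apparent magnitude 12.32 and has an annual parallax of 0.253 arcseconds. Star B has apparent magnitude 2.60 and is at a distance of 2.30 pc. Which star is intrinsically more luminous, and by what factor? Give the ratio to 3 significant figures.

Star A: d = 1/p = 1/0.253″ = 3.953 pc
Star A: M = m − 5 log₁₀ d + 5 = 12.32 − 5·0.5969 + 5 = 14.336
Star B: M = m − 5 log₁₀ d + 5 = 2.60 − 5·0.3617 + 5 = 5.791
ΔM = M_A − M_B = 14.336 − (5.791) = 8.544; smaller M is more luminous → Star B.
L ratio = 10^(0.4 |ΔM|) = 10^3.418 = 2616

Star B is more luminous, by a factor of 2620.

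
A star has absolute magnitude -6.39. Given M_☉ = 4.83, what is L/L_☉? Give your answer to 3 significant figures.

L/L_☉ ≈ 30800

M − M_☉ = -6.39 − 4.83 = -11.220
L/L_☉ = 10^(−0.4 (M − M_☉)) = 10^4.488 = 30760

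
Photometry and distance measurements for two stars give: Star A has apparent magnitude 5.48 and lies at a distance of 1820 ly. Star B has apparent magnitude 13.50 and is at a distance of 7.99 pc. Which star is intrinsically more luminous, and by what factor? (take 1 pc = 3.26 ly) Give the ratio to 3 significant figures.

Star A: d = 1820 ly / 3.26 = 558.3 pc
Star A: M = m − 5 log₁₀ d + 5 = 5.48 − 5·2.7469 + 5 = -3.254
Star B: M = m − 5 log₁₀ d + 5 = 13.50 − 5·0.9025 + 5 = 13.987
ΔM = M_A − M_B = -3.254 − (13.987) = -17.242; smaller M is more luminous → Star A.
L ratio = 10^(0.4 |ΔM|) = 10^6.897 = 7.882×10^6

Star A is more luminous, by a factor of 7.88×10^6.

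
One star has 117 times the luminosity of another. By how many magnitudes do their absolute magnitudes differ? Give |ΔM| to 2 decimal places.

|ΔM| ≈ 5.17

Pogson: ΔM = −2.5 log₁₀(ratio) = −2.5 log₁₀(117) = −2.5 × 2.0682 = -5.170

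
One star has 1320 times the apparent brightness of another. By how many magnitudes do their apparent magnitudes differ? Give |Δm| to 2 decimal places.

|Δm| ≈ 7.80

Pogson: Δm = −2.5 log₁₀(ratio) = −2.5 log₁₀(1320) = −2.5 × 3.1206 = -7.801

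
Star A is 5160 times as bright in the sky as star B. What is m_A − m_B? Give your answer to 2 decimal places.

Pogson: Δm = −2.5 log₁₀(ratio) = −2.5 log₁₀(5160) = −2.5 × 3.7126 = -9.282
Star A is brighter, so it has the smaller magnitude: the difference is negative.

m_A − m_B ≈ -9.28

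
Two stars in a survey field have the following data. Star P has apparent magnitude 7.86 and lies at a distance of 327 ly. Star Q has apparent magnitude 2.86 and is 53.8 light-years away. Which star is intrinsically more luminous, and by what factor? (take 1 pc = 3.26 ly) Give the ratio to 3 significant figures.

Star Q is more luminous, by a factor of 2.71.

Star P: d = 327 ly / 3.26 = 100.3 pc
Star P: M = m − 5 log₁₀ d + 5 = 7.86 − 5·2.0013 + 5 = 2.853
Star Q: d = 53.8 ly / 3.26 = 16.50 pc
Star Q: M = m − 5 log₁₀ d + 5 = 2.86 − 5·1.2176 + 5 = 1.772
ΔM = M_P − M_Q = 2.853 − (1.772) = 1.081; smaller M is more luminous → Star Q.
L ratio = 10^(0.4 |ΔM|) = 10^0.432 = 2.707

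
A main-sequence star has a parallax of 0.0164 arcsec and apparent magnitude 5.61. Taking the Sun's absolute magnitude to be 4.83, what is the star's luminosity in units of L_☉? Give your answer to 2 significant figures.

L/L_☉ ≈ 18

d = 1/p = 1/0.0164″ = 60.98 pc
M = m − 5 log₁₀ d + 5 = 5.61 − 5·1.7852 + 5 = 1.684
M − M_☉ = 1.684 − 4.83 = -3.146
L/L_☉ = 10^(−0.4 × -3.146) = 18.13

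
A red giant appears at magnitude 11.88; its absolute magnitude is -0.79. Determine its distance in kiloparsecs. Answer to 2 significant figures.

μ = m − M = 12.670
m − M = 5 log₁₀ d − 5
log₁₀ d = (m − M)/5 + 1 = 3.5340
d = 10^3.5340 = 3420 pc
= 3.420 kpc

d ≈ 3.4 kpc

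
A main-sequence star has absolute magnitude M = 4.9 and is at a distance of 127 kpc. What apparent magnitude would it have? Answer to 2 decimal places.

d = 127 kpc = 127000 pc
m = M + 5 log₁₀ d − 5 = 4.9 + 5·5.1038 − 5 = 25.419

m ≈ 25.42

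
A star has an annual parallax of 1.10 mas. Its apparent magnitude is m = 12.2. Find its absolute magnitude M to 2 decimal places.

M ≈ 2.41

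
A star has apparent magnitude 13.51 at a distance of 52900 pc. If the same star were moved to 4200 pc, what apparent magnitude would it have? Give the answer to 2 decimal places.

Flux ∝ 1/d², so Δm = 5 log₁₀(d₂/d₁) = 5 log₁₀(4200/52900) = -5.501
m₂ = m₁ + Δm = 13.51 + (-5.501) = 8.009

m ≈ 8.01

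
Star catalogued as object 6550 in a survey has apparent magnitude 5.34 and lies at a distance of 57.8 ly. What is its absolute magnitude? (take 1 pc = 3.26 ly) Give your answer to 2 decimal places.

M ≈ 4.10

d = 57.8 ly / 3.26 = 17.73 pc
5 log₁₀(d/10 pc) = 5 log₁₀(17.73) − 5 = 1.244
M = m − 5 log₁₀(d/10) = 5.34 − 1.244 = 4.096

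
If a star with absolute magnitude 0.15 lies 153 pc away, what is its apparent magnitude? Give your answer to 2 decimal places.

m ≈ 6.07

m = M + 5 log₁₀ d − 5 = 0.15 + 5·2.1847 − 5 = 6.073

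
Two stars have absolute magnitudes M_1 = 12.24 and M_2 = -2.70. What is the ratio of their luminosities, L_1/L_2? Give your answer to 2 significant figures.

ΔM = M_1 − M_2 = 14.94
L_1/L_2 = 10^(−0.4 ΔM) = 10^-5.976 = 1.057×10^-6

L_1/L_2 ≈ 1.1×10^-6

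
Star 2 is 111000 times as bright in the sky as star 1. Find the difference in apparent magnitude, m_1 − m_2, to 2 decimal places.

m_1 − m_2 ≈ 12.61

Pogson: Δm = −2.5 log₁₀(ratio) = −2.5 log₁₀(111000) = −2.5 × 5.0453 = -12.613
Star 2 is brighter so has the smaller magnitude: m_1 − m_2 is positive.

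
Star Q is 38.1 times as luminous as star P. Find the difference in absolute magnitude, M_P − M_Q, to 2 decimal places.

Pogson: ΔM = −2.5 log₁₀(ratio) = −2.5 log₁₀(38.1) = −2.5 × 1.5809 = -3.952
Star Q is brighter so has the smaller magnitude: M_P − M_Q is positive.

M_P − M_Q ≈ 3.95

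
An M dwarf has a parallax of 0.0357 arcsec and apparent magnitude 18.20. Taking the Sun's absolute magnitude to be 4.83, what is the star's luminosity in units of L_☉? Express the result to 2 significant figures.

L/L_☉ ≈ 3.5×10^-5

d = 1/p = 1/0.0357″ = 28.01 pc
M = m − 5 log₁₀ d + 5 = 18.20 − 5·1.4473 + 5 = 15.963
M − M_☉ = 15.963 − 4.83 = 11.133
L/L_☉ = 10^(−0.4 × 11.133) = 3.521×10^-5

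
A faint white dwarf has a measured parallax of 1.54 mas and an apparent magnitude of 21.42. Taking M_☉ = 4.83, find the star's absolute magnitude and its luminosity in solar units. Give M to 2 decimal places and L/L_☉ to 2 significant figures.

d = 1/p = 1000/1.54 mas = 649.4 pc
M = m − 5 log₁₀ d + 5 = 21.42 − 5·2.8125 + 5 = 12.358
M − M_☉ = 12.358 − 4.83 = 7.528
L/L_☉ = 10^(−0.4 × 7.528) = 9.749×10^-4

M ≈ 12.36; L/L_☉ ≈ 9.7×10^-4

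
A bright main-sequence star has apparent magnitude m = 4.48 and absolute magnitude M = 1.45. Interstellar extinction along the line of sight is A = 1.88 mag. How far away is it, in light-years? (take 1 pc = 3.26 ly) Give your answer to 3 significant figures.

m − M = 5 log₁₀(d/10 pc) + A  ⇒  4.48 − (1.45) − 1.88 = 5 log₁₀(d/10)
1.150 = 5 log₁₀(d/10)
log₁₀ d = (m − M − A)/5 + 1 = 1.2300
d = 10^1.2300 = 16.98 pc
= 55.36 ly

d ≈ 55.4 ly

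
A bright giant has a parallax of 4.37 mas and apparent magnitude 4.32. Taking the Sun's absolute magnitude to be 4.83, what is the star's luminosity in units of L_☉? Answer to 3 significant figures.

d = 1/p = 1000/4.37 mas = 228.8 pc
M = m − 5 log₁₀ d + 5 = 4.32 − 5·2.3595 + 5 = -2.478
M − M_☉ = -2.478 − 4.83 = -7.308
L/L_☉ = 10^(−0.4 × -7.308) = 837.6

L/L_☉ ≈ 838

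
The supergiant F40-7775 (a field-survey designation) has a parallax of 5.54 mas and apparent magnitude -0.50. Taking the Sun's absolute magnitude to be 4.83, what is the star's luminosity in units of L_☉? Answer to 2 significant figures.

d = 1/p = 1000/5.54 mas = 180.5 pc
M = m − 5 log₁₀ d + 5 = -0.50 − 5·2.2565 + 5 = -6.782
M − M_☉ = -6.782 − 4.83 = -11.612
L/L_☉ = 10^(−0.4 × -11.612) = 44160

L/L_☉ ≈ 44000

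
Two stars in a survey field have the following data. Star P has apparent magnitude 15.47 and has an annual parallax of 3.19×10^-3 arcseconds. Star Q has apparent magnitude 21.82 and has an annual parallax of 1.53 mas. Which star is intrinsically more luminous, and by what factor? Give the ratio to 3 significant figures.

Star P is more luminous, by a factor of 79.8.

Star P: d = 1/p = 1/3.19×10^-3″ = 313.5 pc
Star P: M = m − 5 log₁₀ d + 5 = 15.47 − 5·2.4962 + 5 = 7.989
Star Q: p = 1.53 mas = 1.53×10^-3″ → d = 1/p = 653.6 pc
Star Q: M = m − 5 log₁₀ d + 5 = 21.82 − 5·2.8153 + 5 = 12.743
ΔM = M_P − M_Q = 7.989 − (12.743) = -4.755; smaller M is more luminous → Star P.
L ratio = 10^(0.4 |ΔM|) = 10^1.902 = 79.76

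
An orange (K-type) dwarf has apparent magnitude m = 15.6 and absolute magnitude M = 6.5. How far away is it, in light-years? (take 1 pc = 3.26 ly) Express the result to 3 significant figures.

d ≈ 2150 ly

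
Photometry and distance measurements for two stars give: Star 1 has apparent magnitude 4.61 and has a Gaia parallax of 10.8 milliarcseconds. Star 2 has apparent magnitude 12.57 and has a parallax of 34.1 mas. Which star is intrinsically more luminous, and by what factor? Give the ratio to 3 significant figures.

Star 1 is more luminous, by a factor of 15200.

Star 1: p = 10.8 mas = 0.0108″ → d = 1/p = 92.59 pc
Star 1: M = m − 5 log₁₀ d + 5 = 4.61 − 5·1.9666 + 5 = -0.223
Star 2: p = 34.1 mas = 0.0341″ → d = 1/p = 29.33 pc
Star 2: M = m − 5 log₁₀ d + 5 = 12.57 − 5·1.4672 + 5 = 10.234
ΔM = M_1 − M_2 = -0.223 − (10.234) = -10.457; smaller M is more luminous → Star 1.
L ratio = 10^(0.4 |ΔM|) = 10^4.183 = 15230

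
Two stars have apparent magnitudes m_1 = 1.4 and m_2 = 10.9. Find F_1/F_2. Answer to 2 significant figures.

F_1/F_2 ≈ 6300

Magnitude difference = -9.5
Flux ratio = 10^(−0.4 Δm) = 10^(−0.4 × -9.5) = 10^3.800 = 6310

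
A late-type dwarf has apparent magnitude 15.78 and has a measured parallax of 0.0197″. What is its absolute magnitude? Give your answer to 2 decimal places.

M ≈ 12.25

d = 1/p = 1/0.0197″ = 50.76 pc
5 log₁₀(d/10 pc) = 5 log₁₀(50.76) − 5 = 3.528
M = m − 5 log₁₀(d/10) = 15.78 − 3.528 = 12.252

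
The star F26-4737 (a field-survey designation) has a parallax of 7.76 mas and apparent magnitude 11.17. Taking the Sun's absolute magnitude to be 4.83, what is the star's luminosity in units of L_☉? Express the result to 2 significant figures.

L/L_☉ ≈ 0.48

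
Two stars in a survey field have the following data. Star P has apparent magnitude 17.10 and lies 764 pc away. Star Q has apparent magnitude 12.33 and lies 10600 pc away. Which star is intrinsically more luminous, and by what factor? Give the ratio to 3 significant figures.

Star Q is more luminous, by a factor of 15600.

Star P: M = m − 5 log₁₀ d + 5 = 17.10 − 5·2.8831 + 5 = 7.685
Star Q: M = m − 5 log₁₀ d + 5 = 12.33 − 5·4.0253 + 5 = -2.797
ΔM = M_P − M_Q = 7.685 − (-2.797) = 10.481; smaller M is more luminous → Star Q.
L ratio = 10^(0.4 |ΔM|) = 10^4.192 = 15570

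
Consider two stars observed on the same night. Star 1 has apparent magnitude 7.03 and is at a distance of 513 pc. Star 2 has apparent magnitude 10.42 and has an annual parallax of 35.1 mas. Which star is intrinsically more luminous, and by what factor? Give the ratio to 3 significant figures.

Star 1 is more luminous, by a factor of 7360.

Star 1: M = m − 5 log₁₀ d + 5 = 7.03 − 5·2.7101 + 5 = -1.521
Star 2: p = 35.1 mas = 0.0351″ → d = 1/p = 28.49 pc
Star 2: M = m − 5 log₁₀ d + 5 = 10.42 − 5·1.4547 + 5 = 8.147
ΔM = M_1 − M_2 = -1.521 − (8.147) = -9.667; smaller M is more luminous → Star 1.
L ratio = 10^(0.4 |ΔM|) = 10^3.867 = 7360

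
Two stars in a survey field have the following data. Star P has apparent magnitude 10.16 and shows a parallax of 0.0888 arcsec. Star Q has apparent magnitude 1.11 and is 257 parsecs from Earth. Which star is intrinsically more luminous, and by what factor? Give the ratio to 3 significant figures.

Star Q is more luminous, by a factor of 2.17×10^6.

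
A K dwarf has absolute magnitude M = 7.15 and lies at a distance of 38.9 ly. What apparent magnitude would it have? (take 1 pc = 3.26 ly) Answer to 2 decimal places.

m ≈ 7.53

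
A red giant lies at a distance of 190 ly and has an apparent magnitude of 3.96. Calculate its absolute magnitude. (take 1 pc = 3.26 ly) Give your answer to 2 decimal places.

M ≈ 0.13

d = 190 ly / 3.26 = 58.28 pc
5 log₁₀(d/10 pc) = 5 log₁₀(58.28) − 5 = 3.828
M = m − 5 log₁₀(d/10) = 3.96 − 3.828 = 0.132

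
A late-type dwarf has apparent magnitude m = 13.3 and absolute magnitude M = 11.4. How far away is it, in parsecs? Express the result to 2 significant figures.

μ = m − M = 1.900
m − M = 5 log₁₀ d − 5
log₁₀ d = (m − M)/5 + 1 = 1.3800
d = 10^1.3800 = 23.99 pc

d ≈ 24 pc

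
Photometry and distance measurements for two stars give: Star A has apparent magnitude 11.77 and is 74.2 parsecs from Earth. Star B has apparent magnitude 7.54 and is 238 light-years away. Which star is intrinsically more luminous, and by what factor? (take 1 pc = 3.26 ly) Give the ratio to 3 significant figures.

Star B is more luminous, by a factor of 47.6.

Star A: M = m − 5 log₁₀ d + 5 = 11.77 − 5·1.8704 + 5 = 7.418
Star B: d = 238 ly / 3.26 = 73.01 pc
Star B: M = m − 5 log₁₀ d + 5 = 7.54 − 5·1.8634 + 5 = 3.223
ΔM = M_A − M_B = 7.418 − (3.223) = 4.195; smaller M is more luminous → Star B.
L ratio = 10^(0.4 |ΔM|) = 10^1.678 = 47.63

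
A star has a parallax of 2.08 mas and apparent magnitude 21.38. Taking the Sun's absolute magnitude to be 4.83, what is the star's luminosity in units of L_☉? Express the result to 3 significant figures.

L/L_☉ ≈ 5.54×10^-4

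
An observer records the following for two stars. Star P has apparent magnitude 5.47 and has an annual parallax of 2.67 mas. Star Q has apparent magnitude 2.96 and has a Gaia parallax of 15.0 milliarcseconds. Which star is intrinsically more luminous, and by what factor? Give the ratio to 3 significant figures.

Star P: p = 2.67 mas = 2.67×10^-3″ → d = 1/p = 374.5 pc
Star P: M = m − 5 log₁₀ d + 5 = 5.47 − 5·2.5735 + 5 = -2.397
Star Q: p = 15.0 mas = 0.0150″ → d = 1/p = 66.67 pc
Star Q: M = m − 5 log₁₀ d + 5 = 2.96 − 5·1.8239 + 5 = -1.160
ΔM = M_P − M_Q = -2.397 − (-1.160) = -1.238; smaller M is more luminous → Star P.
L ratio = 10^(0.4 |ΔM|) = 10^0.495 = 3.127

Star P is more luminous, by a factor of 3.13.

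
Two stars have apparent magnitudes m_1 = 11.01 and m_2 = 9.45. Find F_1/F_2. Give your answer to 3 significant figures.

F_1/F_2 ≈ 0.238

Δm = 11.01 − (9.45) = 1.56
Flux ratio = 10^(−0.4 Δm) = 10^(−0.4 × 1.56) = 10^-0.624 = 0.2377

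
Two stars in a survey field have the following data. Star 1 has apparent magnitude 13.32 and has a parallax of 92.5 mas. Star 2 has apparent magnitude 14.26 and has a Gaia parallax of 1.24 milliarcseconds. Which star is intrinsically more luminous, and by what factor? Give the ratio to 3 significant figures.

Star 2 is more luminous, by a factor of 2340.

Star 1: p = 92.5 mas = 0.0925″ → d = 1/p = 10.81 pc
Star 1: M = m − 5 log₁₀ d + 5 = 13.32 − 5·1.0339 + 5 = 13.151
Star 2: p = 1.24 mas = 1.24×10^-3″ → d = 1/p = 806.5 pc
Star 2: M = m − 5 log₁₀ d + 5 = 14.26 − 5·2.9066 + 5 = 4.727
ΔM = M_1 − M_2 = 13.151 − (4.727) = 8.424; smaller M is more luminous → Star 2.
L ratio = 10^(0.4 |ΔM|) = 10^3.369 = 2341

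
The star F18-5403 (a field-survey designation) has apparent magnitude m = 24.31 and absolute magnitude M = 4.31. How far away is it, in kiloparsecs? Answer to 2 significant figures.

μ = m − M = 20.000
m − M = 5 log₁₀ d − 5
log₁₀ d = (m − M)/5 + 1 = 5.0000
d = 10^5.0000 = 100000 pc
= 100.0 kpc

d ≈ 100 kpc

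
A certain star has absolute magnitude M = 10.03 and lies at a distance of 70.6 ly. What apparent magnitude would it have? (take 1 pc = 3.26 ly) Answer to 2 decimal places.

d = 70.6 ly / 3.26 = 21.66 pc
m = M + 5 log₁₀ d − 5 = 10.03 + 5·1.3356 − 5 = 11.708

m ≈ 11.71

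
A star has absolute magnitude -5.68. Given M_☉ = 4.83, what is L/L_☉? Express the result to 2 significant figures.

L/L_☉ ≈ 16000

M − M_☉ = -5.68 − 4.83 = -10.510
L/L_☉ = 10^(−0.4 (M − M_☉)) = 10^4.204 = 16000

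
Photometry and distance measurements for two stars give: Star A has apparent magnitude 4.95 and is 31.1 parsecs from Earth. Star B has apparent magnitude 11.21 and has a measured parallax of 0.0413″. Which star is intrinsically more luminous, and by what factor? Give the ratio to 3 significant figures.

Star A is more luminous, by a factor of 527.

Star A: M = m − 5 log₁₀ d + 5 = 4.95 − 5·1.4928 + 5 = 2.486
Star B: d = 1/p = 1/0.0413″ = 24.21 pc
Star B: M = m − 5 log₁₀ d + 5 = 11.21 − 5·1.3840 + 5 = 9.290
ΔM = M_A − M_B = 2.486 − (9.290) = -6.804; smaller M is more luminous → Star A.
L ratio = 10^(0.4 |ΔM|) = 10^2.721 = 526.5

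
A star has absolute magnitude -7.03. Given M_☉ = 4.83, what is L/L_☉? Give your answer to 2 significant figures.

L/L_☉ ≈ 55000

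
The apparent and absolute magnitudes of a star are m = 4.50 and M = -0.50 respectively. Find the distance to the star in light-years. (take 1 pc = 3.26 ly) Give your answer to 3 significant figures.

Distance modulus: m − M = 4.50 − (-0.50) = 5.000
m − M = 5 log₁₀ d − 5
log₁₀ d = (m − M)/5 + 1 = 2.0000
d = 10^2.0000 = 100.0 pc
= 326.0 ly

d ≈ 326 ly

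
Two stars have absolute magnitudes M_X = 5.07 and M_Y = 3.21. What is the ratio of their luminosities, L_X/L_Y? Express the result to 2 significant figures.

L_X/L_Y ≈ 0.18

ΔM = M_X − M_Y = 1.86
L_X/L_Y = 10^(−0.4 ΔM) = 10^-0.744 = 0.1803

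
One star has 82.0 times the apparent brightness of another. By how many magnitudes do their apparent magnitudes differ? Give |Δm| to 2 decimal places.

|Δm| ≈ 4.78

Pogson: Δm = −2.5 log₁₀(ratio) = −2.5 log₁₀(82.0) = −2.5 × 1.9138 = -4.785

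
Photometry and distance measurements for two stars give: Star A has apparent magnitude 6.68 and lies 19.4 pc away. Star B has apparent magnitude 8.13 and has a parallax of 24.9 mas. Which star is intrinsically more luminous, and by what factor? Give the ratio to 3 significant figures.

Star B is more luminous, by a factor of 1.13.

Star A: M = m − 5 log₁₀ d + 5 = 6.68 − 5·1.2878 + 5 = 5.241
Star B: p = 24.9 mas = 0.0249″ → d = 1/p = 40.16 pc
Star B: M = m − 5 log₁₀ d + 5 = 8.13 − 5·1.6038 + 5 = 5.111
ΔM = M_A − M_B = 5.241 − (5.111) = 0.130; smaller M is more luminous → Star B.
L ratio = 10^(0.4 |ΔM|) = 10^0.052 = 1.127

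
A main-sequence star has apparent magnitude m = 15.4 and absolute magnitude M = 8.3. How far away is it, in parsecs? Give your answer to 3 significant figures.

d ≈ 263 pc

Distance modulus: m − M = 15.4 − (8.3) = 7.100
m − M = 5 log₁₀ d − 5
log₁₀ d = (m − M)/5 + 1 = 2.4200
d = 10^2.4200 = 263.0 pc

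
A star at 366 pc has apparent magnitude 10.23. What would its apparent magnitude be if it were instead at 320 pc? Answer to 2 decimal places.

m ≈ 9.94

Flux ∝ 1/d², so Δm = 5 log₁₀(d₂/d₁) = 5 log₁₀(320/366) = -0.292
m₂ = m₁ + Δm = 10.23 + (-0.292) = 9.938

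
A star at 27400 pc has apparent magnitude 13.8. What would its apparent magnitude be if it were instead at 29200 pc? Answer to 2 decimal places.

m ≈ 13.94

Flux ∝ 1/d², so Δm = 5 log₁₀(d₂/d₁) = 5 log₁₀(29200/27400) = 0.138
m₂ = m₁ + Δm = 13.8 + (0.138) = 13.938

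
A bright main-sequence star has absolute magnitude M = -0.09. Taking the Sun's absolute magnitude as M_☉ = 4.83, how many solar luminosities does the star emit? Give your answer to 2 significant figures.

L/L_☉ ≈ 93

M − M_☉ = -0.09 − 4.83 = -4.920
L/L_☉ = 10^(−0.4 (M − M_☉)) = 10^1.968 = 92.90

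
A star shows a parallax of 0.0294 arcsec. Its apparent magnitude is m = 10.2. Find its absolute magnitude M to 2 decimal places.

M ≈ 7.54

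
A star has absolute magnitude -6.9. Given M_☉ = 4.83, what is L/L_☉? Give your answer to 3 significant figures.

L/L_☉ ≈ 49200

M − M_☉ = -6.9 − 4.83 = -11.730
L/L_☉ = 10^(−0.4 (M − M_☉)) = 10^4.692 = 49200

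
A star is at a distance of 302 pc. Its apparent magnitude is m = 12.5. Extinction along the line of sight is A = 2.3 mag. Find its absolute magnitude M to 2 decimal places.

5 log₁₀(d/10 pc) = 5 log₁₀(302.0) − 5 = 7.400
M = m − 5 log₁₀(d/10) − A = 12.5 − 7.400 − 2.3 = 2.800

M ≈ 2.80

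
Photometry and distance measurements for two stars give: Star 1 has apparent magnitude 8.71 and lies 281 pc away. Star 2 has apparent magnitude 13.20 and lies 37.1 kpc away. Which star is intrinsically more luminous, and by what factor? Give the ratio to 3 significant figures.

Star 1: M = m − 5 log₁₀ d + 5 = 8.71 − 5·2.4487 + 5 = 1.466
Star 2: d = 37.1 kpc = 37100 pc
Star 2: M = m − 5 log₁₀ d + 5 = 13.20 − 5·4.5694 + 5 = -4.647
ΔM = M_1 − M_2 = 1.466 − (-4.647) = 6.113; smaller M is more luminous → Star 2.
L ratio = 10^(0.4 |ΔM|) = 10^2.445 = 278.8

Star 2 is more luminous, by a factor of 279.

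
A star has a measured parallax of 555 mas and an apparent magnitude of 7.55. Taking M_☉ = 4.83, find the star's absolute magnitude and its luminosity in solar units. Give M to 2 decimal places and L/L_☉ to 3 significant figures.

d = 1/p = 1000/555 mas = 1.802 pc
M = m − 5 log₁₀ d + 5 = 7.55 − 5·0.2557 + 5 = 11.271
M − M_☉ = 11.271 − 4.83 = 6.441
L/L_☉ = 10^(−0.4 × 6.441) = 2.651×10^-3

M ≈ 11.27; L/L_☉ ≈ 2.65×10^-3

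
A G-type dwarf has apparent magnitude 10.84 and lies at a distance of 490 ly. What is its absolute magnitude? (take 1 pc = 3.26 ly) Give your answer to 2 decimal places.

M ≈ 4.96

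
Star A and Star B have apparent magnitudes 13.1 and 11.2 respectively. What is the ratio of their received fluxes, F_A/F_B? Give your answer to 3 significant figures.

Δm = 13.1 − (11.2) = 1.9
Flux ratio = 10^(−0.4 Δm) = 10^(−0.4 × 1.9) = 10^-0.760 = 0.1738

F_A/F_B ≈ 0.174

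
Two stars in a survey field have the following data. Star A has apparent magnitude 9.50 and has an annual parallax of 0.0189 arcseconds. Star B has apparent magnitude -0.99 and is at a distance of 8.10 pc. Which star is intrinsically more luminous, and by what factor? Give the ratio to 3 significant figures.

Star A: d = 1/p = 1/0.0189″ = 52.91 pc
Star A: M = m − 5 log₁₀ d + 5 = 9.50 − 5·1.7235 + 5 = 5.882
Star B: M = m − 5 log₁₀ d + 5 = -0.99 − 5·0.9085 + 5 = -0.532
ΔM = M_A − M_B = 5.882 − (-0.532) = 6.415; smaller M is more luminous → Star B.
L ratio = 10^(0.4 |ΔM|) = 10^2.566 = 368.0

Star B is more luminous, by a factor of 368.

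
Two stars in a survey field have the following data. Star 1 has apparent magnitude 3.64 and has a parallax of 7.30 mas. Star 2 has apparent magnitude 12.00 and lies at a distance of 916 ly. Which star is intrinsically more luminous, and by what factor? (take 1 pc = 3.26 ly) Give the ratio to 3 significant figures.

Star 1 is more luminous, by a factor of 525.

Star 1: p = 7.30 mas = 7.30×10^-3″ → d = 1/p = 137.0 pc
Star 1: M = m − 5 log₁₀ d + 5 = 3.64 − 5·2.1367 + 5 = -2.043
Star 2: d = 916 ly / 3.26 = 281.0 pc
Star 2: M = m − 5 log₁₀ d + 5 = 12.00 − 5·2.4487 + 5 = 4.757
ΔM = M_1 − M_2 = -2.043 − (4.757) = -6.800; smaller M is more luminous → Star 1.
L ratio = 10^(0.4 |ΔM|) = 10^2.720 = 524.8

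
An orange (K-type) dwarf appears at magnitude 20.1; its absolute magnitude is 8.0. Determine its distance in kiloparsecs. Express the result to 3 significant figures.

μ = m − M = 12.100
m − M = 5 log₁₀ d − 5
log₁₀ d = (m − M)/5 + 1 = 3.4200
d = 10^3.4200 = 2630 pc
= 2.630 kpc

d ≈ 2.63 kpc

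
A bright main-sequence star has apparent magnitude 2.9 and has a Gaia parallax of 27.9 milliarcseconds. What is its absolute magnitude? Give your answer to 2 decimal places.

M ≈ 0.13

p = 27.9 mas = 0.0279″ → d = 1/p = 35.84 pc
5 log₁₀(d/10 pc) = 5 log₁₀(35.84) − 5 = 2.772
M = m − 5 log₁₀(d/10) = 2.9 − 2.772 = 0.128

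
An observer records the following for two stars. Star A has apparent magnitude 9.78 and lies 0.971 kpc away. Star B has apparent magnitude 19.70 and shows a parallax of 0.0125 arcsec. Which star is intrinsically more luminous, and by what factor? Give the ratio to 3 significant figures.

Star A is more luminous, by a factor of 1.37×10^6.

Star A: d = 0.971 kpc = 971.0 pc
Star A: M = m − 5 log₁₀ d + 5 = 9.78 − 5·2.9872 + 5 = -0.156
Star B: d = 1/p = 1/0.0125″ = 80.00 pc
Star B: M = m − 5 log₁₀ d + 5 = 19.70 − 5·1.9031 + 5 = 15.185
ΔM = M_A − M_B = -0.156 − (15.185) = -15.341; smaller M is more luminous → Star A.
L ratio = 10^(0.4 |ΔM|) = 10^6.136 = 1.369×10^6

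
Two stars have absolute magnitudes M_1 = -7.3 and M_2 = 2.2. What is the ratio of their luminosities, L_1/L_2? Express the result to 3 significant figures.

ΔM = M_1 − M_2 = -9.5
L_1/L_2 = 10^(−0.4 ΔM) = 10^3.800 = 6310

L_1/L_2 ≈ 6310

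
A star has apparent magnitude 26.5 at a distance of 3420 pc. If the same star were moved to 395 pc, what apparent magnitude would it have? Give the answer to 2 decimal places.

m ≈ 21.81

Flux ∝ 1/d², so Δm = 5 log₁₀(d₂/d₁) = 5 log₁₀(395/3420) = -4.687
m₂ = m₁ + Δm = 26.5 + (-4.687) = 21.813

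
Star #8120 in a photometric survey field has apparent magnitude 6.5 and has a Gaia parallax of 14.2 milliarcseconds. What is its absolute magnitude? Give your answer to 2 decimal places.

M ≈ 2.26

p = 14.2 mas = 0.0142″ → d = 1/p = 70.42 pc
5 log₁₀(d/10 pc) = 5 log₁₀(70.42) − 5 = 4.239
M = m − 5 log₁₀(d/10) = 6.5 − 4.239 = 2.261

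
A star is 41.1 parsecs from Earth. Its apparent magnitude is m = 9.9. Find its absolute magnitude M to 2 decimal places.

5 log₁₀(d/10 pc) = 5 log₁₀(41.10) − 5 = 3.069
M = m − 5 log₁₀(d/10) = 9.9 − 3.069 = 6.831

M ≈ 6.83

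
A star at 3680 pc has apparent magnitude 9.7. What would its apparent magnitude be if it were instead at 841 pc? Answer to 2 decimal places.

m ≈ 6.49

Flux ∝ 1/d², so Δm = 5 log₁₀(d₂/d₁) = 5 log₁₀(841/3680) = -3.205
m₂ = m₁ + Δm = 9.7 + (-3.205) = 6.495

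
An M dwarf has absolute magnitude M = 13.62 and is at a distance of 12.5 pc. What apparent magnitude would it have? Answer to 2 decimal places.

m ≈ 14.10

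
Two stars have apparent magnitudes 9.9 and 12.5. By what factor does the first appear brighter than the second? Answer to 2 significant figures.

Δm = 9.9 − (12.5) = -2.6
Flux ratio = 10^(−0.4 Δm) = 10^(−0.4 × -2.6) = 10^1.040 = 10.96

11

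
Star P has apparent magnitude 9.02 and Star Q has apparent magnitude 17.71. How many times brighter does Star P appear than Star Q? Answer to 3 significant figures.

Δm = 9.02 − (17.71) = -8.69
Flux ratio = 10^(−0.4 Δm) = 10^(−0.4 × -8.69) = 10^3.476 = 2992

2990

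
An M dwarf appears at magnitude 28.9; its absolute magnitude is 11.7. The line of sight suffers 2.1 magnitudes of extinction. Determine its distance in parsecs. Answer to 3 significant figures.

m − M = 5 log₁₀(d/10 pc) + A  ⇒  28.9 − (11.7) − 2.1 = 5 log₁₀(d/10)
15.100 = 5 log₁₀(d/10)
log₁₀ d = (m − M − A)/5 + 1 = 4.0200
d = 10^4.0200 = 10470 pc

d ≈ 10500 pc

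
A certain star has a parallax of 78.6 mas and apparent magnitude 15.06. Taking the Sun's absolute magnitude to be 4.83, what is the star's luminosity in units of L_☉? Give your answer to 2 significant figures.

L/L_☉ ≈ 1.3×10^-4

d = 1/p = 1000/78.6 mas = 12.72 pc
M = m − 5 log₁₀ d + 5 = 15.06 − 5·1.1046 + 5 = 14.537
M − M_☉ = 14.537 − 4.83 = 9.707
L/L_☉ = 10^(−0.4 × 9.707) = 1.310×10^-4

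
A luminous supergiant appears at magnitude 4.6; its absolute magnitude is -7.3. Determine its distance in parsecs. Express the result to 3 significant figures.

μ = m − M = 11.900
m − M = 5 log₁₀ d − 5
log₁₀ d = (m − M)/5 + 1 = 3.3800
d = 10^3.3800 = 2399 pc

d ≈ 2400 pc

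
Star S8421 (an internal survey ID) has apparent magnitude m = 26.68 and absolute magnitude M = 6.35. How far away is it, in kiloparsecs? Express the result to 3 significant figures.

d ≈ 116 kpc

Distance modulus: m − M = 26.68 − (6.35) = 20.330
m − M = 5 log₁₀ d − 5
log₁₀ d = (m − M)/5 + 1 = 5.0660
d = 10^5.0660 = 116400 pc
= 116.4 kpc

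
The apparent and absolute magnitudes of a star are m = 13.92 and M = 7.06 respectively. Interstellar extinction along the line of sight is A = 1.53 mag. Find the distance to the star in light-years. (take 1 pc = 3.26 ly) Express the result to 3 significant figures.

d ≈ 380 ly

m − M = 5 log₁₀(d/10 pc) + A  ⇒  13.92 − (7.06) − 1.53 = 5 log₁₀(d/10)
5.330 = 5 log₁₀(d/10)
log₁₀ d = (m − M − A)/5 + 1 = 2.0660
d = 10^2.0660 = 116.4 pc
= 379.5 ly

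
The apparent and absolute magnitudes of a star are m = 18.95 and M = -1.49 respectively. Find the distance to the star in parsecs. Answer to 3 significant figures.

μ = m − M = 20.440
m − M = 5 log₁₀ d − 5
log₁₀ d = (m − M)/5 + 1 = 5.0880
d = 10^5.0880 = 122500 pc

d ≈ 122000 pc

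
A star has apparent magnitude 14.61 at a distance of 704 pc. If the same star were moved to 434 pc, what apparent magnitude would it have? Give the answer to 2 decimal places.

m ≈ 13.56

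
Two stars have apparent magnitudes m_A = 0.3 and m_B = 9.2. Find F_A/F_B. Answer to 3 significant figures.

F_A/F_B ≈ 3630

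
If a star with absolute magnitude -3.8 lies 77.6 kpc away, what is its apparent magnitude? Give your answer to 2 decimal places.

d = 77.6 kpc = 77600 pc
m = M + 5 log₁₀ d − 5 = -3.8 + 5·4.8899 − 5 = 15.649

m ≈ 15.65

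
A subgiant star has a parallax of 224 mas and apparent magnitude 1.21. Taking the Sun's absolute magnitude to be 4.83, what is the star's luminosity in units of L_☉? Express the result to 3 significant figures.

L/L_☉ ≈ 5.59

d = 1/p = 1000/224 mas = 4.464 pc
M = m − 5 log₁₀ d + 5 = 1.21 − 5·0.6498 + 5 = 2.961
M − M_☉ = 2.961 − 4.83 = -1.869
L/L_☉ = 10^(−0.4 × -1.869) = 5.591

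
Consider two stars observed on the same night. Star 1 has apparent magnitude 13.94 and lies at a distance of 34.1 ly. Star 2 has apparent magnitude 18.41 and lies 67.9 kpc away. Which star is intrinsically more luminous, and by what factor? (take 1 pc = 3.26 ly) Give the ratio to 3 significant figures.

Star 2 is more luminous, by a factor of 687000.

Star 1: d = 34.1 ly / 3.26 = 10.46 pc
Star 1: M = m − 5 log₁₀ d + 5 = 13.94 − 5·1.0195 + 5 = 13.842
Star 2: d = 67.9 kpc = 67900 pc
Star 2: M = m − 5 log₁₀ d + 5 = 18.41 − 5·4.8319 + 5 = -0.749
ΔM = M_1 − M_2 = 13.842 − (-0.749) = 14.592; smaller M is more luminous → Star 2.
L ratio = 10^(0.4 |ΔM|) = 10^5.837 = 686500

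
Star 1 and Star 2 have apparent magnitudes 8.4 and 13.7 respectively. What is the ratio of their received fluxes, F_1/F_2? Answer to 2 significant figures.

F_1/F_2 ≈ 130

Magnitude difference = -5.3
Flux ratio = 10^(−0.4 Δm) = 10^(−0.4 × -5.3) = 10^2.120 = 131.8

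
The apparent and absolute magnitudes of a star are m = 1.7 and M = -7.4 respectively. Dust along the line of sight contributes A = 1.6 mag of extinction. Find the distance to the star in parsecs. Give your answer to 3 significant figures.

m − M = 5 log₁₀(d/10 pc) + A  ⇒  1.7 − (-7.4) − 1.6 = 5 log₁₀(d/10)
7.500 = 5 log₁₀(d/10)
log₁₀ d = (m − M − A)/5 + 1 = 2.5000
d = 10^2.5000 = 316.2 pc

d ≈ 316 pc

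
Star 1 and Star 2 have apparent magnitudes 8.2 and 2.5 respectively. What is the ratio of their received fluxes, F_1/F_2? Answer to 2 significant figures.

Δm = 8.2 − (2.5) = 5.7
Flux ratio = 10^(−0.4 Δm) = 10^(−0.4 × 5.7) = 10^-2.280 = 5.248×10^-3

F_1/F_2 ≈ 5.2×10^-3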